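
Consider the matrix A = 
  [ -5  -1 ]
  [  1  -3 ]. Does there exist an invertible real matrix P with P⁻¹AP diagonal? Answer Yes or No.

No

Characteristic polynomial: p(r) = r^2 + 8r + 16 = (r + 4)^2.
r = -4 has algebraic multiplicity 2; rank(A + 4I) = 1, so geometric multiplicity = 1.
Geometric multiplicity < algebraic multiplicity, so A is not diagonalizable.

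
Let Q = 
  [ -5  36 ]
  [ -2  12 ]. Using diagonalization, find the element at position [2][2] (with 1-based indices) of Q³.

Characteristic polynomial: r^2 - 7r + 12 = (r - 4)(r - 3), so the eigenvalues are 3, 4.
r=4: eigenvector (4, 1).
r=3: eigenvector (9, 2).
P = [[4, 9], [1, 2]], D = diag(4, 3), P⁻¹ = [[-2, 9], [1, -4]].
Q³ = P·diag(64, 27)·P⁻¹ = [[-269, 1332], [-74, 360]].
The requested entry is 360.

360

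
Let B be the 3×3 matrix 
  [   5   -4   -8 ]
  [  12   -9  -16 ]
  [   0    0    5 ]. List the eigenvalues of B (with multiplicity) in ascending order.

-3, -1, 5

Characteristic polynomial: p(t) = t^3 - t^2 - 17t - 15 = (t - 5)(t + 1)(t + 3).
Roots (with multiplicity): -3, -1, 5.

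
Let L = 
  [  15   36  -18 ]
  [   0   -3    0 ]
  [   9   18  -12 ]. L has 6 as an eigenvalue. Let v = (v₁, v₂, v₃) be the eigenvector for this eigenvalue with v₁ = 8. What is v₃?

L − 6I = [[9, 36, -18], [0, -9, 0], [9, 18, -18]].
Solving (L − 6I)v = 0 gives the eigenspace spanned by (8, 0, 4).
With v₁ = 8, v = (8, 0, 4), so v₃ = 4.

4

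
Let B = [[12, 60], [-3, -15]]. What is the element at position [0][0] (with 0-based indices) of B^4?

-324

Characteristic polynomial: μ^2 + 3μ = μ(μ + 3), so the eigenvalues are -3, 0.
μ=0: eigenvector (5, -1).
μ=-3: eigenvector (-4, 1).
P = [[5, -4], [-1, 1]], D = diag(0, -3), P⁻¹ = [[1, 4], [1, 5]].
B⁴ = P·diag(0, 81)·P⁻¹ = [[-324, -1620], [81, 405]].
The requested entry is -324.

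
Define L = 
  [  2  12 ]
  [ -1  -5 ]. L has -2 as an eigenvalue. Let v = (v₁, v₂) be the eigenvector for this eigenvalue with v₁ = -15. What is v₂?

L + 2I = [[4, 12], [-1, -3]].
Solving (L + 2I)v = 0 gives the eigenspace spanned by (-15, 5).
With v₁ = -15, v = (-15, 5), so v₂ = 5.

5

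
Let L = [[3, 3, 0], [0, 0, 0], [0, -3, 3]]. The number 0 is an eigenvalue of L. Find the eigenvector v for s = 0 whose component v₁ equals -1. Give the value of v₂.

1

L = [[3, 3, 0], [0, 0, 0], [0, -3, 3]].
Solving (L)v = 0 gives the eigenspace spanned by (-1, 1, 1).
With v₁ = -1, v = (-1, 1, 1), so v₂ = 1.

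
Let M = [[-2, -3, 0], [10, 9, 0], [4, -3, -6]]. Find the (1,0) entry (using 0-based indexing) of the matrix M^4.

Characteristic polynomial: s^3 - s^2 - 30s + 72 = (s - 4)(s - 3)(s + 6), so the eigenvalues are -6, 3, 4.
s=4: eigenvector (1, -2, 1).
s=-6: eigenvector (0, 0, 1).
s=3: eigenvector (3, -5, 3).
P = [[1, 0, 3], [-2, 0, -5], [1, 1, 3]], D = diag(4, -6, 3), P⁻¹ = [[-5, -3, 0], [-1, 0, 1], [2, 1, 0]].
M⁴ = P·diag(256, 1296, 81)·P⁻¹ = [[-794, -525, 0], [1750, 1131, 0], [-2090, -525, 1296]].
The requested entry is 1750.

1750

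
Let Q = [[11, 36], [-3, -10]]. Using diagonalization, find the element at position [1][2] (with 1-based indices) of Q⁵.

396

Characteristic polynomial: λ^2 - λ - 2 = (λ - 2)(λ + 1), so the eigenvalues are -1, 2.
λ=-1: eigenvector (-3, 1).
λ=2: eigenvector (4, -1).
P = [[-3, 4], [1, -1]], D = diag(-1, 2), P⁻¹ = [[1, 4], [1, 3]].
Q⁵ = P·diag(-1, 32)·P⁻¹ = [[131, 396], [-33, -100]].
The requested entry is 396.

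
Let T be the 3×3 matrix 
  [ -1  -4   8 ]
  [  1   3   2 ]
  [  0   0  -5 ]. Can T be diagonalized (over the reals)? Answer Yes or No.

Characteristic polynomial: p(s) = s^3 + 3s^2 - 9s + 5 = (s - 1)^2(s + 5).
s = 1 has algebraic multiplicity 2; rank(T − 1I) = 2, so geometric multiplicity = 1.
Geometric multiplicity < algebraic multiplicity, so T is not diagonalizable.

No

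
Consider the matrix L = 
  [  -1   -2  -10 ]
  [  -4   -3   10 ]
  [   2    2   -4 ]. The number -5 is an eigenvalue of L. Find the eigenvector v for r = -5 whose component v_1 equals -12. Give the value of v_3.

-8

L + 5I = [[4, -2, -10], [-4, 2, 10], [2, 2, 1]].
Solving (L + 5I)v = 0 gives the eigenspace spanned by (-12, 16, -8).
With v_1 = -12, v = (-12, 16, -8), so v_3 = -8.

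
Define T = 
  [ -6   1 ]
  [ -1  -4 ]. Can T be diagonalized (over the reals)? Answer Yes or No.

No

Characteristic polynomial: p(s) = s^2 + 10s + 25 = (s + 5)^2.
s = -5 has algebraic multiplicity 2; rank(T + 5I) = 1, so geometric multiplicity = 1.
Geometric multiplicity < algebraic multiplicity, so T is not diagonalizable.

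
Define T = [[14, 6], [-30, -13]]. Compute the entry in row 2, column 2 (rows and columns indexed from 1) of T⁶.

Characteristic polynomial: s^2 - s - 2 = (s - 2)(s + 1), so the eigenvalues are -1, 2.
s=2: eigenvector (1, -2).
s=-1: eigenvector (-2, 5).
P = [[1, -2], [-2, 5]], D = diag(2, -1), P⁻¹ = [[5, 2], [2, 1]].
T⁶ = P·diag(64, 1)·P⁻¹ = [[316, 126], [-630, -251]].
The requested entry is -251.

-251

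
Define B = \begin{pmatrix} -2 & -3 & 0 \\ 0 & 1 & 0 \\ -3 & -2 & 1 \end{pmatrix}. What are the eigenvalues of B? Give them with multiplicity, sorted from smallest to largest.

Characteristic polynomial: p(λ) = λ^3 - 3λ + 2 = (λ - 1)^2(λ + 2).
Roots (with multiplicity): -2, 1, 1.

-2, 1, 1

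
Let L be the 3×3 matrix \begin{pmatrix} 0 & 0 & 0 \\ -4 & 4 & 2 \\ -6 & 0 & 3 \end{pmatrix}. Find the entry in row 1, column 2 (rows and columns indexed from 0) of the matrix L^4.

350

Characteristic polynomial: λ^3 - 7λ^2 + 12λ = λ(λ - 4)(λ - 3), so the eigenvalues are 0, 3, 4.
λ=3: eigenvector (0, -2, 1).
λ=4: eigenvector (0, 1, 0).
λ=0: eigenvector (1, 0, 2).
P = [[0, 0, 1], [-2, 1, 0], [1, 0, 2]], D = diag(3, 4, 0), P⁻¹ = [[-2, 0, 1], [-4, 1, 2], [1, 0, 0]].
L⁴ = P·diag(81, 256, 0)·P⁻¹ = [[0, 0, 0], [-700, 256, 350], [-162, 0, 81]].
The requested entry is 350.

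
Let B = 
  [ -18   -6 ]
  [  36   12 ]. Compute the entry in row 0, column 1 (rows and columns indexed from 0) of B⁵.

-7776

Characteristic polynomial: t^2 + 6t = t(t + 6), so the eigenvalues are -6, 0.
t=0: eigenvector (1, -3).
t=-6: eigenvector (1, -2).
P = [[1, 1], [-3, -2]], D = diag(0, -6), P⁻¹ = [[-2, -1], [3, 1]].
B⁵ = P·diag(0, -7776)·P⁻¹ = [[-23328, -7776], [46656, 15552]].
The requested entry is -7776.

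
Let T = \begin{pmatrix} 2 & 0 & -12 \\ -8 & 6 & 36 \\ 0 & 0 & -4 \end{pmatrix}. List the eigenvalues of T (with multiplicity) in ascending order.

Characteristic polynomial: p(r) = r^3 - 4r^2 - 20r + 48 = (r - 6)(r - 2)(r + 4).
Roots (with multiplicity): -4, 2, 6.

-4, 2, 6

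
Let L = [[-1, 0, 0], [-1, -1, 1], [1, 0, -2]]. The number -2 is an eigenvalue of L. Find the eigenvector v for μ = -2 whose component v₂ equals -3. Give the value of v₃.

3

L + 2I = [[1, 0, 0], [-1, 1, 1], [1, 0, 0]].
Solving (L + 2I)v = 0 gives the eigenspace spanned by (0, -3, 3).
With v₂ = -3, v = (0, -3, 3), so v₃ = 3.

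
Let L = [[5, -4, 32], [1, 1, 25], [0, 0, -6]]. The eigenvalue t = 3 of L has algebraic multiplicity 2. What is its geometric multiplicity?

L − 3I = [[2, -4, 32], [1, -2, 25], [0, 0, -9]].
This matrix has rank 2, so its null space has dimension 3 − 2 = 1.

1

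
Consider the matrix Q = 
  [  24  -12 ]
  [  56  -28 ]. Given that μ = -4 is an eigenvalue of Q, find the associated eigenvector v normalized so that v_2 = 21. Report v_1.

9

Q + 4I = [[28, -12], [56, -24]].
Solving (Q + 4I)v = 0 gives the eigenspace spanned by (9, 21).
With v_2 = 21, v = (9, 21), so v_1 = 9.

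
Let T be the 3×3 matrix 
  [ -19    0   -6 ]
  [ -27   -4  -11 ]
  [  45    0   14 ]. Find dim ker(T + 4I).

1

T + 4I = [[-15, 0, -6], [-27, 0, -11], [45, 0, 18]].
This matrix has rank 2, so its null space has dimension 3 − 2 = 1.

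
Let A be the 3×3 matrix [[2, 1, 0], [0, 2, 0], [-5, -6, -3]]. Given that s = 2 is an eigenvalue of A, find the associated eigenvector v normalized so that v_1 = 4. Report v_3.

-4

A − 2I = [[0, 1, 0], [0, 0, 0], [-5, -6, -5]].
Solving (A − 2I)v = 0 gives the eigenspace spanned by (4, 0, -4).
With v_1 = 4, v = (4, 0, -4), so v_3 = -4.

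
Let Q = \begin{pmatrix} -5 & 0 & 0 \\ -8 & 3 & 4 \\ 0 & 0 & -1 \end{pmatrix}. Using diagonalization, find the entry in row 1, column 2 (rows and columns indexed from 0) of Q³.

28

Characteristic polynomial: t^3 + 3t^2 - 13t - 15 = (t - 3)(t + 1)(t + 5), so the eigenvalues are -5, -1, 3.
t=-5: eigenvector (1, 1, 0).
t=3: eigenvector (0, 1, 0).
t=-1: eigenvector (0, -1, 1).
P = [[1, 0, 0], [1, 1, -1], [0, 0, 1]], D = diag(-5, 3, -1), P⁻¹ = [[1, 0, 0], [-1, 1, 1], [0, 0, 1]].
Q³ = P·diag(-125, 27, -1)·P⁻¹ = [[-125, 0, 0], [-152, 27, 28], [0, 0, -1]].
The requested entry is 28.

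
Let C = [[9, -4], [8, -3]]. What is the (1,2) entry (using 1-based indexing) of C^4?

Characteristic polynomial: μ^2 - 6μ + 5 = (μ - 5)(μ - 1), so the eigenvalues are 1, 5.
μ=1: eigenvector (1, 2).
μ=5: eigenvector (1, 1).
P = [[1, 1], [2, 1]], D = diag(1, 5), P⁻¹ = [[-1, 1], [2, -1]].
C⁴ = P·diag(1, 625)·P⁻¹ = [[1249, -624], [1248, -623]].
The requested entry is -624.

-624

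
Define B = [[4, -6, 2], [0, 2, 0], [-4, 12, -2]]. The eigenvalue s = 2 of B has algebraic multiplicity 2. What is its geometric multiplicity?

2

B − 2I = [[2, -6, 2], [0, 0, 0], [-4, 12, -4]].
This matrix has rank 1, so its null space has dimension 3 − 1 = 2.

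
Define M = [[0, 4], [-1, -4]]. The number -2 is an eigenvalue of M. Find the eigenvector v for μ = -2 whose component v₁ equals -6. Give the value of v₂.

3

M + 2I = [[2, 4], [-1, -2]].
Solving (M + 2I)v = 0 gives the eigenspace spanned by (-6, 3).
With v₁ = -6, v = (-6, 3), so v₂ = 3.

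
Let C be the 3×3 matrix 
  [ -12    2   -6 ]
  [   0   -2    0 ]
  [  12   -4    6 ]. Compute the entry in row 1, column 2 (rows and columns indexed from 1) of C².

-4

Characteristic polynomial: r^3 + 8r^2 + 12r = r(r + 2)(r + 6), so the eigenvalues are -6, -2, 0.
r=0: eigenvector (1, 0, -2).
r=-2: eigenvector (-1, 1, 2).
r=-6: eigenvector (1, 0, -1).
P = [[1, -1, 1], [0, 1, 0], [-2, 2, -1]], D = diag(0, -2, -6), P⁻¹ = [[-1, 1, -1], [0, 1, 0], [2, 0, 1]].
C² = P·diag(0, 4, 36)·P⁻¹ = [[72, -4, 36], [0, 4, 0], [-72, 8, -36]].
The requested entry is -4.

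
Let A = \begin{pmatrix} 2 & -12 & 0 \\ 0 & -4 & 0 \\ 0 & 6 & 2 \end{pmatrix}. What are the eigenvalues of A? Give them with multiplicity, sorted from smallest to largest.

Characteristic polynomial: p(s) = s^3 - 12s + 16 = (s - 2)^2(s + 4).
Roots (with multiplicity): -4, 2, 2.

-4, 2, 2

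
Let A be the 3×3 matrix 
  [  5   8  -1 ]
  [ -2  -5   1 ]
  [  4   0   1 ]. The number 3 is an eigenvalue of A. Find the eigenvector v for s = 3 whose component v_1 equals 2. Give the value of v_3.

A − 3I = [[2, 8, -1], [-2, -8, 1], [4, 0, -2]].
Solving (A − 3I)v = 0 gives the eigenspace spanned by (2, 0, 4).
With v_1 = 2, v = (2, 0, 4), so v_3 = 4.

4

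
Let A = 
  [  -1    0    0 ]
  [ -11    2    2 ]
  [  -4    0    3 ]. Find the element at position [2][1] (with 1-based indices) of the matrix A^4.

Characteristic polynomial: μ^3 - 4μ^2 + μ + 6 = (μ - 3)(μ - 2)(μ + 1), so the eigenvalues are -1, 2, 3.
μ=2: eigenvector (0, 1, 0).
μ=-1: eigenvector (1, 3, 1).
μ=3: eigenvector (0, 2, 1).
P = [[0, 1, 0], [1, 3, 2], [0, 1, 1]], D = diag(2, -1, 3), P⁻¹ = [[-1, 1, -2], [1, 0, 0], [-1, 0, 1]].
A⁴ = P·diag(16, 1, 81)·P⁻¹ = [[1, 0, 0], [-175, 16, 130], [-80, 0, 81]].
The requested entry is -175.

-175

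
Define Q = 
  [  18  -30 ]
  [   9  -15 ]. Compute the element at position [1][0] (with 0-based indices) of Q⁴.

243

Characteristic polynomial: λ^2 - 3λ = λ(λ - 3), so the eigenvalues are 0, 3.
λ=3: eigenvector (-2, -1).
λ=0: eigenvector (5, 3).
P = [[-2, 5], [-1, 3]], D = diag(3, 0), P⁻¹ = [[-3, 5], [-1, 2]].
Q⁴ = P·diag(81, 0)·P⁻¹ = [[486, -810], [243, -405]].
The requested entry is 243.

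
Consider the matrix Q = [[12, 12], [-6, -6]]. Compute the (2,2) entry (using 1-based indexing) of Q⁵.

-7776

Characteristic polynomial: t^2 - 6t = t(t - 6), so the eigenvalues are 0, 6.
t=6: eigenvector (-2, 1).
t=0: eigenvector (-1, 1).
P = [[-2, -1], [1, 1]], D = diag(6, 0), P⁻¹ = [[-1, -1], [1, 2]].
Q⁵ = P·diag(7776, 0)·P⁻¹ = [[15552, 15552], [-7776, -7776]].
The requested entry is -7776.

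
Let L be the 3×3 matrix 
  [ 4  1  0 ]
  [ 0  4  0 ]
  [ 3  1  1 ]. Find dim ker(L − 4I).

1

L − 4I = [[0, 1, 0], [0, 0, 0], [3, 1, -3]].
This matrix has rank 2, so its null space has dimension 3 − 2 = 1.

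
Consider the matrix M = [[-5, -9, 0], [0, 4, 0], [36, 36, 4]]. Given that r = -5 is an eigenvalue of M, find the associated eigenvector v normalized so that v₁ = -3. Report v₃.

12

M + 5I = [[0, -9, 0], [0, 9, 0], [36, 36, 9]].
Solving (M + 5I)v = 0 gives the eigenspace spanned by (-3, 0, 12).
With v₁ = -3, v = (-3, 0, 12), so v₃ = 12.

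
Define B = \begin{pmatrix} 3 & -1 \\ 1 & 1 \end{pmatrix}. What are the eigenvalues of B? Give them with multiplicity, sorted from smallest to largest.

2, 2

Characteristic polynomial: p(r) = r^2 - 4r + 4 = (r - 2)^2.
Roots (with multiplicity): 2, 2.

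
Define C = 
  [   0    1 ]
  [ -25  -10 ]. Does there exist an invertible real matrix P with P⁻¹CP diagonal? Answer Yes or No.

Characteristic polynomial: p(r) = r^2 + 10r + 25 = (r + 5)^2.
r = -5 has algebraic multiplicity 2; rank(C + 5I) = 1, so geometric multiplicity = 1.
Geometric multiplicity < algebraic multiplicity, so C is not diagonalizable.

No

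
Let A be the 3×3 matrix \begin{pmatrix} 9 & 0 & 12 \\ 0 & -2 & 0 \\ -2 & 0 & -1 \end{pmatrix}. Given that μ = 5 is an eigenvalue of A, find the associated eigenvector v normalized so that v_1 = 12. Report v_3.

A − 5I = [[4, 0, 12], [0, -7, 0], [-2, 0, -6]].
Solving (A − 5I)v = 0 gives the eigenspace spanned by (12, 0, -4).
With v_1 = 12, v = (12, 0, -4), so v_3 = -4.

-4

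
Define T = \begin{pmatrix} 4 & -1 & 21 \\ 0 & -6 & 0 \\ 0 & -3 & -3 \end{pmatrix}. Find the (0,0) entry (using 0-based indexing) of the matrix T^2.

16

Characteristic polynomial: μ^3 + 5μ^2 - 18μ - 72 = (μ - 4)(μ + 3)(μ + 6), so the eigenvalues are -6, -3, 4.
μ=4: eigenvector (1, 0, 0).
μ=-6: eigenvector (-2, 1, 1).
μ=-3: eigenvector (-3, 0, 1).
P = [[1, -2, -3], [0, 1, 0], [0, 1, 1]], D = diag(4, -6, -3), P⁻¹ = [[1, -1, 3], [0, 1, 0], [0, -1, 1]].
T² = P·diag(16, 36, 9)·P⁻¹ = [[16, -61, 21], [0, 36, 0], [0, 27, 9]].
The requested entry is 16.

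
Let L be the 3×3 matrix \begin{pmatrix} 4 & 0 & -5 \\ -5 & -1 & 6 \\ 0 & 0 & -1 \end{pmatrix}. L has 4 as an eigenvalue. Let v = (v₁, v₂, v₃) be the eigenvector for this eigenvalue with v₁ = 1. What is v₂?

L − 4I = [[0, 0, -5], [-5, -5, 6], [0, 0, -5]].
Solving (L − 4I)v = 0 gives the eigenspace spanned by (1, -1, 0).
With v₁ = 1, v = (1, -1, 0), so v₂ = -1.

-1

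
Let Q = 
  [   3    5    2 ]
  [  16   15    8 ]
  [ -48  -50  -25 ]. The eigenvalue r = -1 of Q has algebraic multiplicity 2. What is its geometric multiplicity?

Q + 1I = [[4, 5, 2], [16, 16, 8], [-48, -50, -24]].
This matrix has rank 2, so its null space has dimension 3 − 2 = 1.

1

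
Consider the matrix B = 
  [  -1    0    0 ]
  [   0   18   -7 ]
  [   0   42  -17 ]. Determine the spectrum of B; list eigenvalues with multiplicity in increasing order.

Characteristic polynomial: p(r) = r^3 - 13r - 12 = (r - 4)(r + 1)(r + 3).
Roots (with multiplicity): -3, -1, 4.

-3, -1, 4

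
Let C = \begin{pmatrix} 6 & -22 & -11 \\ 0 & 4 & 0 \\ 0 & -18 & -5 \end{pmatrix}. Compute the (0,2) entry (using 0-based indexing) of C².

-11

Characteristic polynomial: λ^3 - 5λ^2 - 26λ + 120 = (λ - 6)(λ - 4)(λ + 5), so the eigenvalues are -5, 4, 6.
λ=4: eigenvector (0, 1, -2).
λ=6: eigenvector (1, 0, 0).
λ=-5: eigenvector (1, 0, 1).
P = [[0, 1, 1], [1, 0, 0], [-2, 0, 1]], D = diag(4, 6, -5), P⁻¹ = [[0, 1, 0], [1, -2, -1], [0, 2, 1]].
C² = P·diag(16, 36, 25)·P⁻¹ = [[36, -22, -11], [0, 16, 0], [0, 18, 25]].
The requested entry is -11.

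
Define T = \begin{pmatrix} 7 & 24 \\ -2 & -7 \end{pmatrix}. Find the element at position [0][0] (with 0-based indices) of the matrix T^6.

Characteristic polynomial: λ^2 - 1 = (λ - 1)(λ + 1), so the eigenvalues are -1, 1.
λ=1: eigenvector (4, -1).
λ=-1: eigenvector (-3, 1).
P = [[4, -3], [-1, 1]], D = diag(1, -1), P⁻¹ = [[1, 3], [1, 4]].
T⁶ = P·diag(1, 1)·P⁻¹ = [[1, 0], [0, 1]].
The requested entry is 1.

1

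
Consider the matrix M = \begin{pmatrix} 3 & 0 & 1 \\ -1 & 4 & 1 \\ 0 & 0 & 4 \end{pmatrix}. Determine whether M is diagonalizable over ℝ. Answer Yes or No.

Characteristic polynomial: p(t) = t^3 - 11t^2 + 40t - 48 = (t - 4)^2(t - 3).
t = 4 has algebraic multiplicity 2; rank(M − 4I) = 1, so geometric multiplicity = 2.
Every eigenvalue has geometric = algebraic multiplicity, so M is diagonalizable.

Yes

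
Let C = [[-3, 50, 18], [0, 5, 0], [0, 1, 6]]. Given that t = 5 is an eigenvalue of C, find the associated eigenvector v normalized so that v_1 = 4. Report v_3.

C − 5I = [[-8, 50, 18], [0, 0, 0], [0, 1, 1]].
Solving (C − 5I)v = 0 gives the eigenspace spanned by (4, 1, -1).
With v_1 = 4, v = (4, 1, -1), so v_3 = -1.

-1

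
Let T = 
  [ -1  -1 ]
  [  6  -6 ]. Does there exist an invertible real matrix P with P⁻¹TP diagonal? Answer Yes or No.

Yes

Characteristic polynomial: p(r) = r^2 + 7r + 12 = (r + 3)(r + 4).
All 2 eigenvalues are distinct, so T is diagonalizable.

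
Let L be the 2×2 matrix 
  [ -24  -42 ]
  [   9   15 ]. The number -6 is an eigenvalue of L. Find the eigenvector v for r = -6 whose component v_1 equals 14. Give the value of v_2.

-6

L + 6I = [[-18, -42], [9, 21]].
Solving (L + 6I)v = 0 gives the eigenspace spanned by (14, -6).
With v_1 = 14, v = (14, -6), so v_2 = -6.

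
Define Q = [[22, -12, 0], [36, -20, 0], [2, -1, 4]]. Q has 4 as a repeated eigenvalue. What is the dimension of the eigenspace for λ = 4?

Q − 4I = [[18, -12, 0], [36, -24, 0], [2, -1, 0]].
This matrix has rank 2, so its null space has dimension 3 − 2 = 1.

1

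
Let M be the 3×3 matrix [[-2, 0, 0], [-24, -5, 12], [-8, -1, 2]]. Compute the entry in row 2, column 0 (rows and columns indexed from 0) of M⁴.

120

Characteristic polynomial: μ^3 + 5μ^2 + 8μ + 4 = (μ + 1)(μ + 2)^2, so the eigenvalues are -2, -2, -1.
μ=-2: eigenvector (1, 0, 2).
μ=-1: eigenvector (0, -3, -1).
μ=-2: eigenvector (0, 4, 1).
P = [[1, 0, 0], [0, -3, 4], [2, -1, 1]], D = diag(-2, -1, -2), P⁻¹ = [[1, 0, 0], [8, 1, -4], [6, 1, -3]].
M⁴ = P·diag(16, 1, 16)·P⁻¹ = [[16, 0, 0], [360, 61, -180], [120, 15, -44]].
The requested entry is 120.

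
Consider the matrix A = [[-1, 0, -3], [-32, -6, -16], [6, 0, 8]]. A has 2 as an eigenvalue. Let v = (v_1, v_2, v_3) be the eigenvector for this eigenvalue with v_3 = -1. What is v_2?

A − 2I = [[-3, 0, -3], [-32, -8, -16], [6, 0, 6]].
Solving (A − 2I)v = 0 gives the eigenspace spanned by (1, -2, -1).
With v_3 = -1, v = (1, -2, -1), so v_2 = -2.

-2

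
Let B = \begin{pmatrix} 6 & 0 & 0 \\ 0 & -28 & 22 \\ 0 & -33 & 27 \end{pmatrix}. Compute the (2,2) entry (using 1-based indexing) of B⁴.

2638

Characteristic polynomial: s^3 - 5s^2 - 36s + 180 = (s - 6)(s - 5)(s + 6), so the eigenvalues are -6, 5, 6.
s=6: eigenvector (1, 0, 0).
s=-6: eigenvector (0, 1, 1).
s=5: eigenvector (0, 2, 3).
P = [[1, 0, 0], [0, 1, 2], [0, 1, 3]], D = diag(6, -6, 5), P⁻¹ = [[1, 0, 0], [0, 3, -2], [0, -1, 1]].
B⁴ = P·diag(1296, 1296, 625)·P⁻¹ = [[1296, 0, 0], [0, 2638, -1342], [0, 2013, -717]].
The requested entry is 2638.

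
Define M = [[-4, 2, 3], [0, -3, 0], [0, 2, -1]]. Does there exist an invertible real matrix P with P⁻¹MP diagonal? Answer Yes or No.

Characteristic polynomial: p(μ) = μ^3 + 8μ^2 + 19μ + 12 = (μ + 1)(μ + 3)(μ + 4).
All 3 eigenvalues are distinct, so M is diagonalizable.

Yes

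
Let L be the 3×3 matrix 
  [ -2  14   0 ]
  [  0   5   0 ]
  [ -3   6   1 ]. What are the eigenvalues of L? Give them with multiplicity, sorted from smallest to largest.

-2, 1, 5

Characteristic polynomial: p(s) = s^3 - 4s^2 - 7s + 10 = (s - 5)(s - 1)(s + 2).
Roots (with multiplicity): -2, 1, 5.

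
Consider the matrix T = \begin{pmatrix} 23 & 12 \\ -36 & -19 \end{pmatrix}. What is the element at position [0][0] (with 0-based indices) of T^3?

503

Characteristic polynomial: λ^2 - 4λ - 5 = (λ - 5)(λ + 1), so the eigenvalues are -1, 5.
λ=5: eigenvector (-2, 3).
λ=-1: eigenvector (-1, 2).
P = [[-2, -1], [3, 2]], D = diag(5, -1), P⁻¹ = [[-2, -1], [3, 2]].
T³ = P·diag(125, -1)·P⁻¹ = [[503, 252], [-756, -379]].
The requested entry is 503.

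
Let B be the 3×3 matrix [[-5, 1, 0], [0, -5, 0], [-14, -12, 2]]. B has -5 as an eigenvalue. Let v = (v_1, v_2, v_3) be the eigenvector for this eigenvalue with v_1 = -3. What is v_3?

B + 5I = [[0, 1, 0], [0, 0, 0], [-14, -12, 7]].
Solving (B + 5I)v = 0 gives the eigenspace spanned by (-3, 0, -6).
With v_1 = -3, v = (-3, 0, -6), so v_3 = -6.

-6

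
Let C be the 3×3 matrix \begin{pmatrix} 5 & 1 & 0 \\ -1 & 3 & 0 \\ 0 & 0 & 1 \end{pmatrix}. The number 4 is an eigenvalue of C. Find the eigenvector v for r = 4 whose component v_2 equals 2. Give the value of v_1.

-2

C − 4I = [[1, 1, 0], [-1, -1, 0], [0, 0, -3]].
Solving (C − 4I)v = 0 gives the eigenspace spanned by (-2, 2, 0).
With v_2 = 2, v = (-2, 2, 0), so v_1 = -2.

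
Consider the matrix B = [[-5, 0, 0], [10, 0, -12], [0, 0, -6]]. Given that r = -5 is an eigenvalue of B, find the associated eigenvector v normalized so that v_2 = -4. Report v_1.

2

B + 5I = [[0, 0, 0], [10, 5, -12], [0, 0, -1]].
Solving (B + 5I)v = 0 gives the eigenspace spanned by (2, -4, 0).
With v_2 = -4, v = (2, -4, 0), so v_1 = 2.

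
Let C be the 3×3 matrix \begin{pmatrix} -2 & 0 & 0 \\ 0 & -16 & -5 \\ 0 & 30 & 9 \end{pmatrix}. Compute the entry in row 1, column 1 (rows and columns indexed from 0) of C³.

-646

Characteristic polynomial: λ^3 + 9λ^2 + 20λ + 12 = (λ + 1)(λ + 2)(λ + 6), so the eigenvalues are -6, -2, -1.
λ=-2: eigenvector (1, 0, 0).
λ=-6: eigenvector (0, 1, -2).
λ=-1: eigenvector (0, -1, 3).
P = [[1, 0, 0], [0, 1, -1], [0, -2, 3]], D = diag(-2, -6, -1), P⁻¹ = [[1, 0, 0], [0, 3, 1], [0, 2, 1]].
C³ = P·diag(-8, -216, -1)·P⁻¹ = [[-8, 0, 0], [0, -646, -215], [0, 1290, 429]].
The requested entry is -646.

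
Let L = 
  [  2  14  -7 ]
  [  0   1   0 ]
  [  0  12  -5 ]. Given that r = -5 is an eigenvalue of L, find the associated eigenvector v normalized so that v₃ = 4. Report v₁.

L + 5I = [[7, 14, -7], [0, 6, 0], [0, 12, 0]].
Solving (L + 5I)v = 0 gives the eigenspace spanned by (4, 0, 4).
With v₃ = 4, v = (4, 0, 4), so v₁ = 4.

4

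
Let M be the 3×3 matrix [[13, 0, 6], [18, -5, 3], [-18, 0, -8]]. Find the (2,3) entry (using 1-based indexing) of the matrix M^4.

1389

Characteristic polynomial: μ^3 - 21μ + 20 = (μ - 4)(μ - 1)(μ + 5), so the eigenvalues are -5, 1, 4.
μ=1: eigenvector (1, 2, -2).
μ=-5: eigenvector (0, 1, 0).
μ=4: eigenvector (2, 3, -3).
P = [[1, 0, 2], [2, 1, 3], [-2, 0, -3]], D = diag(1, -5, 4), P⁻¹ = [[-3, 0, -2], [0, 1, 1], [2, 0, 1]].
M⁴ = P·diag(1, 625, 256)·P⁻¹ = [[1021, 0, 510], [1530, 625, 1389], [-1530, 0, -764]].
The requested entry is 1389.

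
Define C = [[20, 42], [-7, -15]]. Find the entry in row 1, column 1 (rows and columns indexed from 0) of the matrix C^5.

-15555

Characteristic polynomial: r^2 - 5r - 6 = (r - 6)(r + 1), so the eigenvalues are -1, 6.
r=6: eigenvector (3, -1).
r=-1: eigenvector (-2, 1).
P = [[3, -2], [-1, 1]], D = diag(6, -1), P⁻¹ = [[1, 2], [1, 3]].
C⁵ = P·diag(7776, -1)·P⁻¹ = [[23330, 46662], [-7777, -15555]].
The requested entry is -15555.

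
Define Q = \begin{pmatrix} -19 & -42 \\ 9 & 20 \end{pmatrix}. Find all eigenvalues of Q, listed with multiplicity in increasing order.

-1, 2

Characteristic polynomial: p(s) = s^2 - s - 2 = (s - 2)(s + 1).
Roots (with multiplicity): -1, 2.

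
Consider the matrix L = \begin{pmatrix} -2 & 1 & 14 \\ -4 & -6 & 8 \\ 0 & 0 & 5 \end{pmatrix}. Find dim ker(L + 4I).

L + 4I = [[2, 1, 14], [-4, -2, 8], [0, 0, 9]].
This matrix has rank 2, so its null space has dimension 3 − 2 = 1.

1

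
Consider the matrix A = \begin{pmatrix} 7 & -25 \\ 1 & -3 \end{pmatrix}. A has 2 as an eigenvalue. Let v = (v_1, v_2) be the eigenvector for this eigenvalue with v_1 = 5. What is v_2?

A − 2I = [[5, -25], [1, -5]].
Solving (A − 2I)v = 0 gives the eigenspace spanned by (5, 1).
With v_1 = 5, v = (5, 1), so v_2 = 1.

1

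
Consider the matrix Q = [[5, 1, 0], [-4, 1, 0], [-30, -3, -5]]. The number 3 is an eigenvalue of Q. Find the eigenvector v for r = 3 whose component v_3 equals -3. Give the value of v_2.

Q − 3I = [[2, 1, 0], [-4, -2, 0], [-30, -3, -8]].
Solving (Q − 3I)v = 0 gives the eigenspace spanned by (1, -2, -3).
With v_3 = -3, v = (1, -2, -3), so v_2 = -2.

-2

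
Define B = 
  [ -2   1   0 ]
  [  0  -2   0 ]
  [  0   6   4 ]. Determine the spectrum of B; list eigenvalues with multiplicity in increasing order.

Characteristic polynomial: p(λ) = λ^3 - 12λ - 16 = (λ - 4)(λ + 2)^2.
Roots (with multiplicity): -2, -2, 4.

-2, -2, 4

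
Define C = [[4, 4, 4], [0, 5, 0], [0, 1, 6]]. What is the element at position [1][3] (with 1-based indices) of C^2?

Characteristic polynomial: r^3 - 15r^2 + 74r - 120 = (r - 6)(r - 5)(r - 4), so the eigenvalues are 4, 5, 6.
r=4: eigenvector (1, 0, 0).
r=5: eigenvector (0, 1, -1).
r=6: eigenvector (2, 0, 1).
P = [[1, 0, 2], [0, 1, 0], [0, -1, 1]], D = diag(4, 5, 6), P⁻¹ = [[1, -2, -2], [0, 1, 0], [0, 1, 1]].
C² = P·diag(16, 25, 36)·P⁻¹ = [[16, 40, 40], [0, 25, 0], [0, 11, 36]].
The requested entry is 40.

40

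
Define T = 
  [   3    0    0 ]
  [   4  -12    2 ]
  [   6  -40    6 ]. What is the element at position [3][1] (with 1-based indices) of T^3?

Characteristic polynomial: r^3 + 3r^2 - 10r - 24 = (r - 3)(r + 2)(r + 4), so the eigenvalues are -4, -2, 3.
r=3: eigenvector (1, 0, -2).
r=-4: eigenvector (0, 1, 4).
r=-2: eigenvector (0, 1, 5).
P = [[1, 0, 0], [0, 1, 1], [-2, 4, 5]], D = diag(3, -4, -2), P⁻¹ = [[1, 0, 0], [-2, 5, -1], [2, -4, 1]].
T³ = P·diag(27, -64, -8)·P⁻¹ = [[27, 0, 0], [112, -288, 56], [378, -1120, 216]].
The requested entry is 378.

378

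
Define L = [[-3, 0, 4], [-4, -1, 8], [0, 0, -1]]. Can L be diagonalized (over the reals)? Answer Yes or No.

Characteristic polynomial: p(t) = t^3 + 5t^2 + 7t + 3 = (t + 1)^2(t + 3).
t = -1 has algebraic multiplicity 2; rank(L + 1I) = 1, so geometric multiplicity = 2.
Every eigenvalue has geometric = algebraic multiplicity, so L is diagonalizable.

Yes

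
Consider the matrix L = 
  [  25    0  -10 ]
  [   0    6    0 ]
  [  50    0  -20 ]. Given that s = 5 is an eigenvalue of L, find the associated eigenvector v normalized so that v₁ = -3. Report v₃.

-6

L − 5I = [[20, 0, -10], [0, 1, 0], [50, 0, -25]].
Solving (L − 5I)v = 0 gives the eigenspace spanned by (-3, 0, -6).
With v₁ = -3, v = (-3, 0, -6), so v₃ = -6.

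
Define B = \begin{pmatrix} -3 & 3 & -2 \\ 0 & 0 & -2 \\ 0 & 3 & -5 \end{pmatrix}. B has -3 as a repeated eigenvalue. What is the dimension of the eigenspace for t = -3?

2

B + 3I = [[0, 3, -2], [0, 3, -2], [0, 3, -2]].
This matrix has rank 1, so its null space has dimension 3 − 1 = 2.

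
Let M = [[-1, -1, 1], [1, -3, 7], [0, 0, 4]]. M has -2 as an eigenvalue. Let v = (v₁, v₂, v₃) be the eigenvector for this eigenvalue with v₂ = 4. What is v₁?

M + 2I = [[1, -1, 1], [1, -1, 7], [0, 0, 6]].
Solving (M + 2I)v = 0 gives the eigenspace spanned by (4, 4, 0).
With v₂ = 4, v = (4, 4, 0), so v₁ = 4.

4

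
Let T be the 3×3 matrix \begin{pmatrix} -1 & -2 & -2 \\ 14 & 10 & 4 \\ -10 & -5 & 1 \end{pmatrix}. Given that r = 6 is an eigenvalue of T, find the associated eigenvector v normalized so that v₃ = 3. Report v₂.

T − 6I = [[-7, -2, -2], [14, 4, 4], [-10, -5, -5]].
Solving (T − 6I)v = 0 gives the eigenspace spanned by (0, -3, 3).
With v₃ = 3, v = (0, -3, 3), so v₂ = -3.

-3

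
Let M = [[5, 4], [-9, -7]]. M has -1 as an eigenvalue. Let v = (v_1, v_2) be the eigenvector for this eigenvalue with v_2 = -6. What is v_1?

M + 1I = [[6, 4], [-9, -6]].
Solving (M + 1I)v = 0 gives the eigenspace spanned by (4, -6).
With v_2 = -6, v = (4, -6), so v_1 = 4.

4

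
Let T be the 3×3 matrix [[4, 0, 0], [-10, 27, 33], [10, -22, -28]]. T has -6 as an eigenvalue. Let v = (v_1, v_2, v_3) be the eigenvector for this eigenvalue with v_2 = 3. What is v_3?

-3

T + 6I = [[10, 0, 0], [-10, 33, 33], [10, -22, -22]].
Solving (T + 6I)v = 0 gives the eigenspace spanned by (0, 3, -3).
With v_2 = 3, v = (0, 3, -3), so v_3 = -3.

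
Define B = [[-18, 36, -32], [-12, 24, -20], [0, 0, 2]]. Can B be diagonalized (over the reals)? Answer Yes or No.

Yes

Characteristic polynomial: p(μ) = μ^3 - 8μ^2 + 12μ = μ(μ - 6)(μ - 2).
All 3 eigenvalues are distinct, so B is diagonalizable.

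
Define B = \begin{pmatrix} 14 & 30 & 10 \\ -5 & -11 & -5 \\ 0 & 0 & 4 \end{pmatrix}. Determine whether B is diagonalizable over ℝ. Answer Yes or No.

Characteristic polynomial: p(t) = t^3 - 7t^2 + 8t + 16 = (t - 4)^2(t + 1).
t = 4 has algebraic multiplicity 2; rank(B − 4I) = 1, so geometric multiplicity = 2.
Every eigenvalue has geometric = algebraic multiplicity, so B is diagonalizable.

Yes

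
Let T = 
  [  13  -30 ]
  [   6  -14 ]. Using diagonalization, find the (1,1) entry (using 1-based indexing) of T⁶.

Characteristic polynomial: s^2 + s - 2 = (s - 1)(s + 2), so the eigenvalues are -2, 1.
s=-2: eigenvector (2, 1).
s=1: eigenvector (5, 2).
P = [[2, 5], [1, 2]], D = diag(-2, 1), P⁻¹ = [[-2, 5], [1, -2]].
T⁶ = P·diag(64, 1)·P⁻¹ = [[-251, 630], [-126, 316]].
The requested entry is -251.

-251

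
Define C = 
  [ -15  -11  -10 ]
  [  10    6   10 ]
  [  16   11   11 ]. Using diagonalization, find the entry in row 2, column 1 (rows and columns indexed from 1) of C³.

430

Characteristic polynomial: t^3 - 2t^2 - 29t + 30 = (t - 6)(t - 1)(t + 5), so the eigenvalues are -5, 1, 6.
t=1: eigenvector (2, -2, -1).
t=-5: eigenvector (1, 0, -1).
t=6: eigenvector (-1, 1, 1).
P = [[2, 1, -1], [-2, 0, 1], [-1, -1, 1]], D = diag(1, -5, 6), P⁻¹ = [[1, 0, 1], [1, 1, 0], [2, 1, 2]].
C³ = P·diag(1, -125, 216)·P⁻¹ = [[-555, -341, -430], [430, 216, 430], [556, 341, 431]].
The requested entry is 430.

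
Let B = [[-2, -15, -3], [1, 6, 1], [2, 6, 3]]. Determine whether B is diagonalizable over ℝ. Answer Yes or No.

No

Characteristic polynomial: p(λ) = λ^3 - 7λ^2 + 15λ - 9 = (λ - 3)^2(λ - 1).
λ = 3 has algebraic multiplicity 2; rank(B − 3I) = 2, so geometric multiplicity = 1.
Geometric multiplicity < algebraic multiplicity, so B is not diagonalizable.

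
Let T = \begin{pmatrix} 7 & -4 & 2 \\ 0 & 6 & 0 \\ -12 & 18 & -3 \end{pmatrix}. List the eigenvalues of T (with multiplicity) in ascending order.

1, 3, 6

Characteristic polynomial: p(λ) = λ^3 - 10λ^2 + 27λ - 18 = (λ - 6)(λ - 3)(λ - 1).
Roots (with multiplicity): 1, 3, 6.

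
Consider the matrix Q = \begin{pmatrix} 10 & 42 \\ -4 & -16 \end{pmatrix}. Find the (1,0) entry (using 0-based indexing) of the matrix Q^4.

Characteristic polynomial: μ^2 + 6μ + 8 = (μ + 2)(μ + 4), so the eigenvalues are -4, -2.
μ=-2: eigenvector (7, -2).
μ=-4: eigenvector (-3, 1).
P = [[7, -3], [-2, 1]], D = diag(-2, -4), P⁻¹ = [[1, 3], [2, 7]].
Q⁴ = P·diag(16, 256)·P⁻¹ = [[-1424, -5040], [480, 1696]].
The requested entry is 480.

480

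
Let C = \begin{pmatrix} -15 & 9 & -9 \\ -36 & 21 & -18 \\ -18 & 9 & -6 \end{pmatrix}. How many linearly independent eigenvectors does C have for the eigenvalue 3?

2

C − 3I = [[-18, 9, -9], [-36, 18, -18], [-18, 9, -9]].
This matrix has rank 1, so its null space has dimension 3 − 1 = 2.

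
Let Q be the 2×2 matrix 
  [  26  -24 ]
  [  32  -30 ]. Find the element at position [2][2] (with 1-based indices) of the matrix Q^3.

-888

Characteristic polynomial: μ^2 + 4μ - 12 = (μ - 2)(μ + 6), so the eigenvalues are -6, 2.
μ=-6: eigenvector (3, 4).
μ=2: eigenvector (1, 1).
P = [[3, 1], [4, 1]], D = diag(-6, 2), P⁻¹ = [[-1, 1], [4, -3]].
Q³ = P·diag(-216, 8)·P⁻¹ = [[680, -672], [896, -888]].
The requested entry is -888.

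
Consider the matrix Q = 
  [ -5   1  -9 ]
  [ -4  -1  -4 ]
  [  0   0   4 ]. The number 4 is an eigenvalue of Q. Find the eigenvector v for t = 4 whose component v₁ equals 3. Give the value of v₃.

Q − 4I = [[-9, 1, -9], [-4, -5, -4], [0, 0, 0]].
Solving (Q − 4I)v = 0 gives the eigenspace spanned by (3, 0, -3).
With v₁ = 3, v = (3, 0, -3), so v₃ = -3.

-3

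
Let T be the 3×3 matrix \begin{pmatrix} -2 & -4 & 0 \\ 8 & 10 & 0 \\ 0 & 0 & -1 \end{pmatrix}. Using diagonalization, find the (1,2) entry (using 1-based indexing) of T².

-32

Characteristic polynomial: μ^3 - 7μ^2 + 4μ + 12 = (μ - 6)(μ - 2)(μ + 1), so the eigenvalues are -1, 2, 6.
μ=6: eigenvector (-1, 2, 0).
μ=2: eigenvector (-1, 1, 0).
μ=-1: eigenvector (0, 0, 1).
P = [[-1, -1, 0], [2, 1, 0], [0, 0, 1]], D = diag(6, 2, -1), P⁻¹ = [[1, 1, 0], [-2, -1, 0], [0, 0, 1]].
T² = P·diag(36, 4, 1)·P⁻¹ = [[-28, -32, 0], [64, 68, 0], [0, 0, 1]].
The requested entry is -32.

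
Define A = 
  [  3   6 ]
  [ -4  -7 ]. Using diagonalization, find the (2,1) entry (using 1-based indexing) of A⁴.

Characteristic polynomial: s^2 + 4s + 3 = (s + 1)(s + 3), so the eigenvalues are -3, -1.
s=-1: eigenvector (3, -2).
s=-3: eigenvector (1, -1).
P = [[3, 1], [-2, -1]], D = diag(-1, -3), P⁻¹ = [[1, 1], [-2, -3]].
A⁴ = P·diag(1, 81)·P⁻¹ = [[-159, -240], [160, 241]].
The requested entry is 160.

160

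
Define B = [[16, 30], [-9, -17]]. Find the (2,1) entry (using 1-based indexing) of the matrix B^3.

Characteristic polynomial: μ^2 + μ - 2 = (μ - 1)(μ + 2), so the eigenvalues are -2, 1.
μ=1: eigenvector (2, -1).
μ=-2: eigenvector (-5, 3).
P = [[2, -5], [-1, 3]], D = diag(1, -2), P⁻¹ = [[3, 5], [1, 2]].
B³ = P·diag(1, -8)·P⁻¹ = [[46, 90], [-27, -53]].
The requested entry is -27.

-27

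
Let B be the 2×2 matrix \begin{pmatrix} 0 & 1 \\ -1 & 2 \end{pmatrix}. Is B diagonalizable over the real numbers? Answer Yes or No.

Characteristic polynomial: p(r) = r^2 - 2r + 1 = (r - 1)^2.
r = 1 has algebraic multiplicity 2; rank(B − 1I) = 1, so geometric multiplicity = 1.
Geometric multiplicity < algebraic multiplicity, so B is not diagonalizable.

No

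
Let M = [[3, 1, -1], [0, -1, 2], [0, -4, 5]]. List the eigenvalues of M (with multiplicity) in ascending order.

Characteristic polynomial: p(λ) = λ^3 - 7λ^2 + 15λ - 9 = (λ - 3)^2(λ - 1).
Roots (with multiplicity): 1, 3, 3.

1, 3, 3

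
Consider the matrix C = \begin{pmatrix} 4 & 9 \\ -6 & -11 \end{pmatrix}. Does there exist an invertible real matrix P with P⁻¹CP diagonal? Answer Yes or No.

Characteristic polynomial: p(s) = s^2 + 7s + 10 = (s + 2)(s + 5).
All 2 eigenvalues are distinct, so C is diagonalizable.

Yes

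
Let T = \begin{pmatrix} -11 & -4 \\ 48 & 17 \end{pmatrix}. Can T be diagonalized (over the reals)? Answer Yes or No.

Yes

Characteristic polynomial: p(s) = s^2 - 6s + 5 = (s - 5)(s - 1).
All 2 eigenvalues are distinct, so T is diagonalizable.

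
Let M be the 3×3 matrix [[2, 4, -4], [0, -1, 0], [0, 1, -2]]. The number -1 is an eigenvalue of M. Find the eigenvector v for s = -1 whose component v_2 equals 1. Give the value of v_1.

M + 1I = [[3, 4, -4], [0, 0, 0], [0, 1, -1]].
Solving (M + 1I)v = 0 gives the eigenspace spanned by (0, 1, 1).
With v_2 = 1, v = (0, 1, 1), so v_1 = 0.

0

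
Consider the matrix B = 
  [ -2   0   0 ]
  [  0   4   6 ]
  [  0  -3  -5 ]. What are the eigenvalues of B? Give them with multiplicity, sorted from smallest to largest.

Characteristic polynomial: p(t) = t^3 + 3t^2 - 4 = (t - 1)(t + 2)^2.
Roots (with multiplicity): -2, -2, 1.

-2, -2, 1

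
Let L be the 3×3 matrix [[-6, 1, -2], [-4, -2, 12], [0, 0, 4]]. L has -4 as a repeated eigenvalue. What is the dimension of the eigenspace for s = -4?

1

L + 4I = [[-2, 1, -2], [-4, 2, 12], [0, 0, 8]].
This matrix has rank 2, so its null space has dimension 3 − 2 = 1.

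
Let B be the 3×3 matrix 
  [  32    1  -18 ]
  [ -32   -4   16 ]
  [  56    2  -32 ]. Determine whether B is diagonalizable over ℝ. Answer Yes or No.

No

Characteristic polynomial: p(t) = t^3 + 4t^2 - 16t - 64 = (t - 4)(t + 4)^2.
t = -4 has algebraic multiplicity 2; rank(B + 4I) = 2, so geometric multiplicity = 1.
Geometric multiplicity < algebraic multiplicity, so B is not diagonalizable.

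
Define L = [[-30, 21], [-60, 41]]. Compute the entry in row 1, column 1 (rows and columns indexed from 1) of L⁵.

Characteristic polynomial: t^2 - 11t + 30 = (t - 6)(t - 5), so the eigenvalues are 5, 6.
t=5: eigenvector (-3, -5).
t=6: eigenvector (7, 12).
P = [[-3, 7], [-5, 12]], D = diag(5, 6), P⁻¹ = [[-12, 7], [-5, 3]].
L⁵ = P·diag(3125, 7776)·P⁻¹ = [[-159660, 97671], [-279060, 170561]].
The requested entry is -159660.

-159660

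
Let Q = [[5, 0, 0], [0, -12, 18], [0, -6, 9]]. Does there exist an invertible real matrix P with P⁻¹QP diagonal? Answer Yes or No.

Characteristic polynomial: p(λ) = λ^3 - 2λ^2 - 15λ = λ(λ - 5)(λ + 3).
All 3 eigenvalues are distinct, so Q is diagonalizable.

Yes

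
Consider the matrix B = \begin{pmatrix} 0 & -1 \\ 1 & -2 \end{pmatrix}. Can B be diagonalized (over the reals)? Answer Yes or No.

Characteristic polynomial: p(t) = t^2 + 2t + 1 = (t + 1)^2.
t = -1 has algebraic multiplicity 2; rank(B + 1I) = 1, so geometric multiplicity = 1.
Geometric multiplicity < algebraic multiplicity, so B is not diagonalizable.

No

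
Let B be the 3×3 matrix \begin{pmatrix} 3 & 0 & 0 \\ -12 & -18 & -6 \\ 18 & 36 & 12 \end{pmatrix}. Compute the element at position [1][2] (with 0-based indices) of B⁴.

1296

Characteristic polynomial: λ^3 + 3λ^2 - 18λ = λ(λ - 3)(λ + 6), so the eigenvalues are -6, 0, 3.
λ=3: eigenvector (1, 0, -2).
λ=-6: eigenvector (0, 1, -2).
λ=0: eigenvector (0, -1, 3).
P = [[1, 0, 0], [0, 1, -1], [-2, -2, 3]], D = diag(3, -6, 0), P⁻¹ = [[1, 0, 0], [2, 3, 1], [2, 2, 1]].
B⁴ = P·diag(81, 1296, 0)·P⁻¹ = [[81, 0, 0], [2592, 3888, 1296], [-5346, -7776, -2592]].
The requested entry is 1296.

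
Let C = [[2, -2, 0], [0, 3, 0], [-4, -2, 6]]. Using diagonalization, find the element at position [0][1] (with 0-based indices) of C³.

-38

Characteristic polynomial: t^3 - 11t^2 + 36t - 36 = (t - 6)(t - 3)(t - 2), so the eigenvalues are 2, 3, 6.
t=2: eigenvector (1, 0, 1).
t=3: eigenvector (-2, 1, -2).
t=6: eigenvector (0, 0, 1).
P = [[1, -2, 0], [0, 1, 0], [1, -2, 1]], D = diag(2, 3, 6), P⁻¹ = [[1, 2, 0], [0, 1, 0], [-1, 0, 1]].
C³ = P·diag(8, 27, 216)·P⁻¹ = [[8, -38, 0], [0, 27, 0], [-208, -38, 216]].
The requested entry is -38.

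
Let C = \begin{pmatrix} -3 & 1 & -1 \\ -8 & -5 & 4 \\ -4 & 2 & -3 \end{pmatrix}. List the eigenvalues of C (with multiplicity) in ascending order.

-5, -5, -1

Characteristic polynomial: p(r) = r^3 + 11r^2 + 35r + 25 = (r + 1)(r + 5)^2.
Roots (with multiplicity): -5, -5, -1.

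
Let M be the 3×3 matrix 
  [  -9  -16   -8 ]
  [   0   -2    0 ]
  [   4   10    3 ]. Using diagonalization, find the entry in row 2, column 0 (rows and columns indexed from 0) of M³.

Characteristic polynomial: μ^3 + 8μ^2 + 17μ + 10 = (μ + 1)(μ + 2)(μ + 5), so the eigenvalues are -5, -2, -1.
μ=-2: eigenvector (0, 1, -2).
μ=-5: eigenvector (2, 0, -1).
μ=-1: eigenvector (-1, 0, 1).
P = [[0, 2, -1], [1, 0, 0], [-2, -1, 1]], D = diag(-2, -5, -1), P⁻¹ = [[0, 1, 0], [1, 2, 1], [1, 4, 2]].
M³ = P·diag(-8, -125, -1)·P⁻¹ = [[-249, -496, -248], [0, -8, 0], [124, 262, 123]].
The requested entry is 124.

124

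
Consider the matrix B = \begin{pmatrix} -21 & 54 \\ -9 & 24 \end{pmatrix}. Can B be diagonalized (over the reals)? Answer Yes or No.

Yes

Characteristic polynomial: p(s) = s^2 - 3s - 18 = (s - 6)(s + 3).
All 2 eigenvalues are distinct, so B is diagonalizable.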